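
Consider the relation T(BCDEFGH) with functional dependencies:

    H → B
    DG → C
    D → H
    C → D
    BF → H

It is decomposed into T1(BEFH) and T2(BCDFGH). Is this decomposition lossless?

No

Common attributes: T1 ∩ T2 = {BFH}.
No dependency enlarges {BFH}, so (BFH)⁺ = {BFH}.
The closure contains neither all of T1 = {BEFH} nor all of T2 = {BCDFGH}, so the common attributes are not a superkey of either fragment. The join is lossy.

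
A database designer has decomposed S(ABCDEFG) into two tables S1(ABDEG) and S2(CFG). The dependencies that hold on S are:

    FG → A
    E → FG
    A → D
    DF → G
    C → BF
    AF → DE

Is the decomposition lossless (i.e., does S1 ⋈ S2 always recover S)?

No

Common attributes: S1 ∩ S2 = {G}.
No dependency enlarges {G}, so (G)⁺ = {G}.
The closure contains neither all of S1 = {ABDEG} nor all of S2 = {CFG}, so the common attributes are not a superkey of either fragment. The join is lossy.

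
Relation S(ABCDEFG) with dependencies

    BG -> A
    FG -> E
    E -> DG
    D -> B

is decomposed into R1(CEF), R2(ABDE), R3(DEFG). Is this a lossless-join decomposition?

Yes

Chase test. Columns are ABCDEFG; row i has aⱼ where attribute j ∈ Ri, else bᵢⱼ.
Initial tableau (one row per fragment):
  row 1: b11 b12 a3 b14 a5 a6 b17
  row 2: a1 a2 b23 a4 a5 b26 b27
  row 3: b31 b32 b33 a4 a5 a6 a7
Rows 1 and 2 agree on E; apply E→DG and equate their DG entries.
Rows 1 and 3 agree on E; apply E→DG and equate their DG entries.
Rows 1 and 2 agree on D; apply D→B and equate their B entries.
Rows 1 and 3 agree on D; apply D→B and equate their B entries.
Rows 1 and 2 agree on BG; apply BG→A and equate their A entries.
Rows 1 and 3 agree on BG; apply BG→A and equate their A entries.
Row 1 is now all distinguished symbols — the join is lossless.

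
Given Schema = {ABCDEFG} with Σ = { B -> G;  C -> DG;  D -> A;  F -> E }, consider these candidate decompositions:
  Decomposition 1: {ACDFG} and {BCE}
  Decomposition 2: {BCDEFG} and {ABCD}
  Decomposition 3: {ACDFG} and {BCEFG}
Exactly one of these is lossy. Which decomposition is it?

Decomposition 1: common = {C}, closure = {ACDG} → lossy.
Decomposition 2: common = {BCD}, closure = {ABCDG} → lossless.
Decomposition 3: common = {CFG}, closure = {ACDEFG} → lossless.

Decomposition 1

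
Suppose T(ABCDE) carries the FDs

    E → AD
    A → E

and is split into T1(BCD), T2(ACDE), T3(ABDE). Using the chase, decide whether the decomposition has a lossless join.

Chase test. Columns are ABCDE; row i has aⱼ where attribute j ∈ Ti, else bᵢⱼ.
Initial tableau (one row per fragment):
  row 1: b11 a2 a3 a4 b15
  row 2: a1 b22 a3 a4 a5
  row 3: a1 a2 b33 a4 a5
No row becomes fully distinguished — the join is lossy.

No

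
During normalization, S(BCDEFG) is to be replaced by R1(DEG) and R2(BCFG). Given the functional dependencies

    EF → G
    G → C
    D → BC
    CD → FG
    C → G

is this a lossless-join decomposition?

Common attributes: R1 ∩ R2 = {G}.
Closure of {G}: G → C applies, adding C. So (G)⁺ = {CG}.
The closure contains neither all of R1 = {DEG} nor all of R2 = {BCFG}, so the common attributes are not a superkey of either fragment. The join is lossy.

No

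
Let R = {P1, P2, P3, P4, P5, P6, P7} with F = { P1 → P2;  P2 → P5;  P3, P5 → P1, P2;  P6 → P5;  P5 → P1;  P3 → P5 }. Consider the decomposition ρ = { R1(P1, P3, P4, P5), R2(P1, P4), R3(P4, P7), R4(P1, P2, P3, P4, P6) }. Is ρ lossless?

No

Chase test. Columns are P1, P2, P3, P4, P5, P6, P7; row i has aⱼ where attribute j ∈ Ri, else bᵢⱼ.
Initial tableau (one row per fragment):
  row 1: a1 b12 a3 a4 a5 b16 b17
  row 2: a1 b22 b23 a4 b25 b26 b27
  row 3: b31 b32 b33 a4 b35 b36 a7
  row 4: a1 a2 a3 a4 b45 a6 b47
Rows 1 and 2 agree on P1; apply P1→P2 and equate their P2 entries.
Rows 1 and 4 agree on P1; apply P1→P2 and equate their P2 entries.
Rows 1 and 2 agree on P2; apply P2→P5 and equate their P5 entries.
Rows 1 and 4 agree on P2; apply P2→P5 and equate their P5 entries.
No row becomes fully distinguished — the join is lossy.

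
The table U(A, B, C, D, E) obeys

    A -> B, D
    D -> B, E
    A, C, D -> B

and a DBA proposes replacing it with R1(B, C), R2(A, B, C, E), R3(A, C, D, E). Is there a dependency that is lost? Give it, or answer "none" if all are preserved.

D -> B, E

Check D → B, E: no single fragment contains all of {B, D, E}, and the restricted closure of {D} across the fragments never reaches {B, E}.
A → B, D is preserved.
A, C, D → B is preserved.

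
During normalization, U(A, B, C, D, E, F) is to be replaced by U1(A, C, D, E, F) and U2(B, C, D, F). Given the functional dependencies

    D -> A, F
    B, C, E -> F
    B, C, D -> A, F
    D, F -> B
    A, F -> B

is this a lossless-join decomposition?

Yes

Common attributes: U1 ∩ U2 = {C, D, F}.
Closure of {C, D, F}: D → A, F applies, adding A; D, F → B applies, adding B. So (C, D, F)⁺ = {A, B, C, D, F}.
This closure contains every attribute of U2, so U1 ∩ U2 → U2. The join is lossless.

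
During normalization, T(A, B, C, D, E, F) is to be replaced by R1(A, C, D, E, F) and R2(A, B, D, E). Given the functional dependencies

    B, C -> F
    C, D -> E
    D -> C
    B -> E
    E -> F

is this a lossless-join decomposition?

Common attributes: R1 ∩ R2 = {A, D, E}.
Closure of {A, D, E}: D → C applies, adding C; E → F applies, adding F. So (A, D, E)⁺ = {A, C, D, E, F}.
This closure contains every attribute of R1, so R1 ∩ R2 → R1. The join is lossless.

Yes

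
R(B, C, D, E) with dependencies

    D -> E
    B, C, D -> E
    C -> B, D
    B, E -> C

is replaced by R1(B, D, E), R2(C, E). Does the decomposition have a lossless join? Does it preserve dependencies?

lossy and not dependency-preserving

Lossless test: (E)⁺ = {E}, which is a superkey of neither fragment — lossy.
Dependency preservation: the restricted closure of {C} across the fragments never reaches {B, D}, so C → B, D cannot be enforced without a join — not preserved.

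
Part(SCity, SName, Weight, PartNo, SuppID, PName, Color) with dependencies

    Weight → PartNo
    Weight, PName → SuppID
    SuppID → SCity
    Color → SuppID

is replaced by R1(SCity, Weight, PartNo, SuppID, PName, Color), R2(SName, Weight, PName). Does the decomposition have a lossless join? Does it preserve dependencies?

lossy but dependency-preserving

Lossless test: (Weight, PName)⁺ = {SCity, Weight, PartNo, SuppID, PName}, which is a superkey of neither fragment — lossy.
Dependency preservation: every FD's attributes lie within a single fragment, so each can be enforced locally — preserved.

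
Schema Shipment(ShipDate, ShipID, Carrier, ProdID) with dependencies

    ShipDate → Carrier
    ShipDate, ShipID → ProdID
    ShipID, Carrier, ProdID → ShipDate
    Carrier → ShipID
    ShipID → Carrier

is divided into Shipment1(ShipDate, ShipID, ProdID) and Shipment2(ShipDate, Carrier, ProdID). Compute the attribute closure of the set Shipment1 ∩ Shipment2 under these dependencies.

Shipment1 ∩ Shipment2 = {ShipDate, ProdID}.
ShipDate → Carrier applies, adding Carrier
Carrier → ShipID applies, adding ShipID
Closure: {ShipDate, ShipID, Carrier, ProdID}.

ShipDate, ShipID, Carrier, ProdID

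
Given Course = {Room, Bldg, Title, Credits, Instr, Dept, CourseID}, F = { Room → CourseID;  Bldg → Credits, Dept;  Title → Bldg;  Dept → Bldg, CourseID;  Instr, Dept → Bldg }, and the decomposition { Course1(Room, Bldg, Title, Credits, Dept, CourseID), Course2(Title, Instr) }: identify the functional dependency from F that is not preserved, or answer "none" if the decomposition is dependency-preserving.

Room → CourseID lies within Course1.
Bldg → Credits, Dept lies within Course1.
Title → Bldg lies within Course1.
Dept → Bldg, CourseID lies within Course1.
Instr, Dept → Bldg: restricted closure across fragments reaches Bldg.
Every dependency is enforceable on the fragments, so the decomposition is dependency-preserving.

none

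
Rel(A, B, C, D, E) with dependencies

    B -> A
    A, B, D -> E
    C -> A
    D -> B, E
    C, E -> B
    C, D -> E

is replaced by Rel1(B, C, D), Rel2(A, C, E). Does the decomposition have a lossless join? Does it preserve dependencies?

Lossless test: (C)⁺ = {A, C}, which is a superkey of neither fragment — lossy.
Dependency preservation: the restricted closure of {B} across the fragments never reaches {A}, so B → A cannot be enforced without a join — not preserved.

lossy and not dependency-preserving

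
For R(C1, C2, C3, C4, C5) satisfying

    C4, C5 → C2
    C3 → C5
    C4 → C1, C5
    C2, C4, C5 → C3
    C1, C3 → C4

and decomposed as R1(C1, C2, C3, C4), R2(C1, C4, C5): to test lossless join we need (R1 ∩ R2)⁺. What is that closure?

C1, C2, C3, C4, C5

R1 ∩ R2 = {C1, C4}.
C4 → C1, C5 applies, adding C5
C4, C5 → C2 applies, adding C2
C2, C4, C5 → C3 applies, adding C3
Closure: {C1, C2, C3, C4, C5}.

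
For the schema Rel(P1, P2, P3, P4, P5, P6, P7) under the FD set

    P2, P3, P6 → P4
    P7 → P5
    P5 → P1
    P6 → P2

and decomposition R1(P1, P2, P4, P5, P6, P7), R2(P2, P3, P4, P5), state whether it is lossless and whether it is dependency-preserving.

lossy and not dependency-preserving

Lossless test: (P2, P4, P5)⁺ = {P1, P2, P4, P5}, which is a superkey of neither fragment — lossy.
Dependency preservation: the restricted closure of {P2, P3, P6} across the fragments never reaches {P4}, so P2, P3, P6 → P4 cannot be enforced without a join — not preserved.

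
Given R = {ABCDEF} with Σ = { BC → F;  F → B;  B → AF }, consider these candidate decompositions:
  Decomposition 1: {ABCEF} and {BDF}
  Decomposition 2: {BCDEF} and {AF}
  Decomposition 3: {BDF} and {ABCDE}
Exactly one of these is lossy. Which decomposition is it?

Decomposition 1

Decomposition 1: common = {BF}, closure = {ABF} → lossy.
Decomposition 2: common = {F}, closure = {ABF} → lossless.
Decomposition 3: common = {BD}, closure = {ABDF} → lossless.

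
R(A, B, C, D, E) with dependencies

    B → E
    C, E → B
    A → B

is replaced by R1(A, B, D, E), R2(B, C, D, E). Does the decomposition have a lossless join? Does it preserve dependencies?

lossy but dependency-preserving

Lossless test: (B, D, E)⁺ = {B, D, E}, which is a superkey of neither fragment — lossy.
Dependency preservation: every FD's attributes lie within a single fragment, so each can be enforced locally — preserved.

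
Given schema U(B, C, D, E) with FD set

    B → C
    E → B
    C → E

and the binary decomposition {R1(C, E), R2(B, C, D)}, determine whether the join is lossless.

Yes

Common attributes: R1 ∩ R2 = {C}.
Closure of {C}: C → E applies, adding E; E → B applies, adding B. So (C)⁺ = {B, C, E}.
This closure contains every attribute of R1, so R1 ∩ R2 → R1. The join is lossless.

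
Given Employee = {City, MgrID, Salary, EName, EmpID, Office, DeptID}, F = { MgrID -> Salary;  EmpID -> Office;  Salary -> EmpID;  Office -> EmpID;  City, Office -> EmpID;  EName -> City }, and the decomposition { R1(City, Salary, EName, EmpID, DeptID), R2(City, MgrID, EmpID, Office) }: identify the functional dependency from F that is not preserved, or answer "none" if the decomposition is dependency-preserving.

Check MgrID → Salary: no single fragment contains all of {MgrID, Salary}, and the restricted closure of {MgrID} across the fragments never reaches {Salary}.
EmpID → Office is preserved.
Salary → EmpID is preserved.
Office → EmpID is preserved.
City, Office → EmpID is preserved.
EName → City is preserved.

MgrID -> Salary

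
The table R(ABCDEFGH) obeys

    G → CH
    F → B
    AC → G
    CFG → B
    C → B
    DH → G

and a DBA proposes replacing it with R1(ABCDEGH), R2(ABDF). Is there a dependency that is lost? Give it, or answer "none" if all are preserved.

none

G → CH lies within R1.
F → B lies within R2.
AC → G lies within R1.
CFG → B: restricted closure across fragments reaches B.
C → B lies within R1.
DH → G lies within R1.
Every dependency is enforceable on the fragments, so the decomposition is dependency-preserving.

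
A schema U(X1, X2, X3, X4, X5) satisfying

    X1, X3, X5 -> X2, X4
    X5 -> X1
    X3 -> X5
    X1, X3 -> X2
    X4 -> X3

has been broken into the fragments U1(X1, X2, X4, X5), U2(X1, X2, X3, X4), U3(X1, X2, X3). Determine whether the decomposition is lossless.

Chase test. Columns are X1, X2, X3, X4, X5; row i has aⱼ where attribute j ∈ Ui, else bᵢⱼ.
Initial tableau (one row per fragment):
  row 1: a1 a2 b13 a4 a5
  row 2: a1 a2 a3 a4 b25
  row 3: a1 a2 a3 b34 b35
Rows 2 and 3 agree on X3; apply X3→X5 and equate their X5 entries.
Rows 1 and 2 agree on X4; apply X4→X3 and equate their X3 entries.
Rows 2 and 3 agree on X1, X3, X5; apply X1, X3, X5→X2, X4 and equate their X2, X4 entries.
Rows 1 and 2 agree on X3; apply X3→X5 and equate their X5 entries.
Row 1 is now all distinguished symbols — the join is lossless.

Yes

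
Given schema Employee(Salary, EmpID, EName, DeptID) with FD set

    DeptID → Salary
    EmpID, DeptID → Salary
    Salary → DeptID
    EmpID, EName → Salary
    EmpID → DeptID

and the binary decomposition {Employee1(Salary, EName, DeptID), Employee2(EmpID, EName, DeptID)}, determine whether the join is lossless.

Common attributes: Employee1 ∩ Employee2 = {EName, DeptID}.
Closure of {EName, DeptID}: DeptID → Salary applies, adding Salary. So (EName, DeptID)⁺ = {Salary, EName, DeptID}.
This closure contains every attribute of Employee1, so Employee1 ∩ Employee2 → Employee1. The join is lossless.

Yes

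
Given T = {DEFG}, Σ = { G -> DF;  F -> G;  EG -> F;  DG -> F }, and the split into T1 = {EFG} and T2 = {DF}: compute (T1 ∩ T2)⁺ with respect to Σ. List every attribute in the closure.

T1 ∩ T2 = {F}.
F → G applies, adding G
G → DF applies, adding D
Closure: {DFG}.

DFG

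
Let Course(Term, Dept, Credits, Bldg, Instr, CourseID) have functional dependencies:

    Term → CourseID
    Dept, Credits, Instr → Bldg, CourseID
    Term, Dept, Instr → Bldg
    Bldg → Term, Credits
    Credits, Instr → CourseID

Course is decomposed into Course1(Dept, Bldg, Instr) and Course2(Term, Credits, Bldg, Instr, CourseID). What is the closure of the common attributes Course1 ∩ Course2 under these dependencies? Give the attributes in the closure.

Course1 ∩ Course2 = {Bldg, Instr}.
Bldg → Term, Credits applies, adding Term, Credits
Credits, Instr → CourseID applies, adding CourseID
Closure: {Term, Credits, Bldg, Instr, CourseID}.

Term, Credits, Bldg, Instr, CourseID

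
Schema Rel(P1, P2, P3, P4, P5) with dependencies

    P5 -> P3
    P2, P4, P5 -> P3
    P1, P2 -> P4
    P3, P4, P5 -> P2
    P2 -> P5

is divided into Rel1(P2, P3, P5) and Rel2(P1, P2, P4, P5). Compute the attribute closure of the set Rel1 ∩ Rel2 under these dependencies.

Rel1 ∩ Rel2 = {P2, P5}.
P5 → P3 applies, adding P3
Closure: {P2, P3, P5}.

P2, P3, P5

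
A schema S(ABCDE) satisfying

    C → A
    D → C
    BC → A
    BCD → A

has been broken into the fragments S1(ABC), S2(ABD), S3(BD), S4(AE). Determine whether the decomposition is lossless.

Chase test. Columns are ABCDE; row i has aⱼ where attribute j ∈ Si, else bᵢⱼ.
Initial tableau (one row per fragment):
  row 1: a1 a2 a3 b14 b15
  row 2: a1 a2 b23 a4 b25
  row 3: b31 a2 b33 a4 b35
  row 4: a1 b42 b43 b44 a5
Rows 2 and 3 agree on D; apply D→C and equate their C entries.
Rows 2 and 3 agree on BC; apply BC→A and equate their A entries.
No row becomes fully distinguished — the join is lossy.

No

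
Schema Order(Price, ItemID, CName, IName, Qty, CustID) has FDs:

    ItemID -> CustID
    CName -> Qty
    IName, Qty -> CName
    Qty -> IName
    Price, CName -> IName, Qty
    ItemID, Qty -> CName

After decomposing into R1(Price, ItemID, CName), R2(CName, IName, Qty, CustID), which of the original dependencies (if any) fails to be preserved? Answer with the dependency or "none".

ItemID -> CustID

Check ItemID → CustID: no single fragment contains all of {ItemID, CustID}, and the restricted closure of {ItemID} across the fragments never reaches {CustID}.
CName → Qty is preserved.
IName, Qty → CName is preserved.
Qty → IName is preserved.
Price, CName → IName, Qty is preserved.
ItemID, Qty → CName is preserved.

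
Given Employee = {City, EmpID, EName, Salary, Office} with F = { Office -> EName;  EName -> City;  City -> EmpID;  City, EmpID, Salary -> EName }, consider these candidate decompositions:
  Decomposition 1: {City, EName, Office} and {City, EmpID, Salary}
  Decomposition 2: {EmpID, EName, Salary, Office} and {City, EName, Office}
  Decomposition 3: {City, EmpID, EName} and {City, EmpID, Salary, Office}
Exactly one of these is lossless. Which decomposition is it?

Decomposition 1: common = {City}, closure = {City, EmpID} → lossy.
Decomposition 2: common = {EName, Office}, closure = {City, EmpID, EName, Office} → lossless.
Decomposition 3: common = {City, EmpID}, closure = {City, EmpID} → lossy.

Decomposition 2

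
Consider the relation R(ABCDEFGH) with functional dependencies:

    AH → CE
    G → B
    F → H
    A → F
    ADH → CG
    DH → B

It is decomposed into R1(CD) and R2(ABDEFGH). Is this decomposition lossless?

Common attributes: R1 ∩ R2 = {D}.
No dependency enlarges {D}, so (D)⁺ = {D}.
The closure contains neither all of R1 = {CD} nor all of R2 = {ABDEFGH}, so the common attributes are not a superkey of either fragment. The join is lossy.

No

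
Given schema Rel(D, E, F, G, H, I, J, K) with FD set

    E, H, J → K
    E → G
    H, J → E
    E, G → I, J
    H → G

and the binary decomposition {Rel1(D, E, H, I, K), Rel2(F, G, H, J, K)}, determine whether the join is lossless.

No

Common attributes: Rel1 ∩ Rel2 = {H, K}.
Closure of {H, K}: H → G applies, adding G. So (H, K)⁺ = {G, H, K}.
The closure contains neither all of Rel1 = {D, E, H, I, K} nor all of Rel2 = {F, G, H, J, K}, so the common attributes are not a superkey of either fragment. The join is lossy.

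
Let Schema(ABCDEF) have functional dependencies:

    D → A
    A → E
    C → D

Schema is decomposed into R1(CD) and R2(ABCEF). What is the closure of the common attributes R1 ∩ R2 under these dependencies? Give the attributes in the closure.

R1 ∩ R2 = {C}.
C → D applies, adding D
D → A applies, adding A
A → E applies, adding E
Closure: {ACDE}.

ACDE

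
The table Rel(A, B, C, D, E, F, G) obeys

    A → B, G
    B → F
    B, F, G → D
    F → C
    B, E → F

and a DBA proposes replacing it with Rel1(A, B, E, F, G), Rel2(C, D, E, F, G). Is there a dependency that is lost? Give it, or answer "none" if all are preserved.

Check B, F, G → D: no single fragment contains all of {B, D, F, G}, and the restricted closure of {B, F, G} across the fragments never reaches {D}.
A → B, G is preserved.
B → F is preserved.
F → C is preserved.
B, E → F is preserved.

B, F, G → D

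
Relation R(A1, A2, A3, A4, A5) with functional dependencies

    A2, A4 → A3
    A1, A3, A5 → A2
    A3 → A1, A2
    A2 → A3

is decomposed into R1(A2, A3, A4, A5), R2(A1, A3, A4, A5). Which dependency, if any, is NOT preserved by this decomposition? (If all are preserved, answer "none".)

none

A2, A4 → A3 lies within R1.
A1, A3, A5 → A2: restricted closure across fragments reaches A2.
A3 → A1, A2: restricted closure across fragments reaches A1, A2.
A2 → A3 lies within R1.
Every dependency is enforceable on the fragments, so the decomposition is dependency-preserving.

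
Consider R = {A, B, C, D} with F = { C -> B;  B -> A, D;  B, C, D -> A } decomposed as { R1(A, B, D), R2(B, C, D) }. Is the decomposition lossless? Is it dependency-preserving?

lossless and dependency-preserving

Lossless test: (B, D)⁺ = {A, B, D}, which contains all of one fragment — lossless.
Dependency preservation: B, C, D → A is not contained in any single fragment, but the restricted closure of its left-hand side across the fragments still reaches the right-hand side; the remaining FDs each lie inside some fragment. All dependencies are preserved.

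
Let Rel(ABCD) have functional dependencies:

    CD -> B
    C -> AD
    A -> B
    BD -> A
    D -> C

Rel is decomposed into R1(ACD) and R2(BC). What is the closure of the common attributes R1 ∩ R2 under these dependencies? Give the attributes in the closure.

ABCD

R1 ∩ R2 = {C}.
C → AD applies, adding AD
A → B applies, adding B
Closure: {ABCD}.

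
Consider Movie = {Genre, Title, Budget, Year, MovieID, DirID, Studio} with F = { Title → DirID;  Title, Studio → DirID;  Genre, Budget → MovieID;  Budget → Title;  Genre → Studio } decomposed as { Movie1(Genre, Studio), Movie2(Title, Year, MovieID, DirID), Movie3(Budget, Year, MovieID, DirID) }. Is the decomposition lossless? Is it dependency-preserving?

lossy and not dependency-preserving

Lossless test (chase): applying each FD to every pair of rows produces no changes in the tableau, so no row becomes fully distinguished — the join is lossy.
Dependency preservation: the restricted closure of {Genre, Budget} across the fragments never reaches {MovieID}, so Genre, Budget → MovieID cannot be enforced without a join — not preserved.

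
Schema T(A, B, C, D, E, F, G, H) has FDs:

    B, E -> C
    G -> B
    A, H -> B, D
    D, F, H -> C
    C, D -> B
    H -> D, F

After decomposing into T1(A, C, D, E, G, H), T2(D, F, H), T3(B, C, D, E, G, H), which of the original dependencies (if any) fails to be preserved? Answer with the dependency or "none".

B, E → C lies within T3.
G → B lies within T3.
A, H → B, D: restricted closure across fragments reaches B, D.
D, F, H → C: restricted closure across fragments reaches C.
C, D → B lies within T3.
H → D, F lies within T2.
Every dependency is enforceable on the fragments, so the decomposition is dependency-preserving.

none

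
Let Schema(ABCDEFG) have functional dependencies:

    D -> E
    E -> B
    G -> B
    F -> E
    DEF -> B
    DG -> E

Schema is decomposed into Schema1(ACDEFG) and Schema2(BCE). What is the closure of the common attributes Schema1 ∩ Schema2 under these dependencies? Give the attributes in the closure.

BCE

Schema1 ∩ Schema2 = {CE}.
E → B applies, adding B
Closure: {BCE}.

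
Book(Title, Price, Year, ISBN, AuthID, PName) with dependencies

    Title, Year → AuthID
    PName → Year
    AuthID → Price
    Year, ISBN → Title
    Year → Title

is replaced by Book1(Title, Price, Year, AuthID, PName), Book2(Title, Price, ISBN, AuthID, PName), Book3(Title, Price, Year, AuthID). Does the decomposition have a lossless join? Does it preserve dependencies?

Lossless test (chase): Rows 1 and 2 agree on PName; apply PName→Year and equate their Year entries. Row 2 is now all distinguished symbols — the join is lossless.
Dependency preservation: Year, ISBN → Title is not contained in any single fragment, but the restricted closure of its left-hand side across the fragments still reaches the right-hand side; the remaining FDs each lie inside some fragment. All dependencies are preserved.

lossless and dependency-preserving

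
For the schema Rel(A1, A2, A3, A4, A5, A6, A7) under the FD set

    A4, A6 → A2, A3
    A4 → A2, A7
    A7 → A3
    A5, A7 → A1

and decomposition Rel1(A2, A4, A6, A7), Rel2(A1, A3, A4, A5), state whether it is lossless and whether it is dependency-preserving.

lossy and not dependency-preserving

Lossless test: (A4)⁺ = {A2, A3, A4, A7}, which is a superkey of neither fragment — lossy.
Dependency preservation: the restricted closure of {A7} across the fragments never reaches {A3}, so A7 → A3 cannot be enforced without a join — not preserved.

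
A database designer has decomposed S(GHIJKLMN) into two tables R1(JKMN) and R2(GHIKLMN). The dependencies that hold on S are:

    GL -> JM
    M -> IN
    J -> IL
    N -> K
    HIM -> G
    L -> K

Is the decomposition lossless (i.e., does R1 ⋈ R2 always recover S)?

No

Common attributes: R1 ∩ R2 = {KMN}.
Closure of {KMN}: M → IN applies, adding I. So (KMN)⁺ = {IKMN}.
The closure contains neither all of R1 = {JKMN} nor all of R2 = {GHIKLMN}, so the common attributes are not a superkey of either fragment. The join is lossy.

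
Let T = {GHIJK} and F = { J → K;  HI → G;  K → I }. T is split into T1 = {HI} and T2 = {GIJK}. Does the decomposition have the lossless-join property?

Common attributes: T1 ∩ T2 = {I}.
No dependency enlarges {I}, so (I)⁺ = {I}.
The closure contains neither all of T1 = {HI} nor all of T2 = {GIJK}, so the common attributes are not a superkey of either fragment. The join is lossy.

No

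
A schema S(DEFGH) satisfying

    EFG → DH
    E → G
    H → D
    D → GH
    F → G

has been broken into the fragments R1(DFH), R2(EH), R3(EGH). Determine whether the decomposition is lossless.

Chase test. Columns are DEFGH; row i has aⱼ where attribute j ∈ Ri, else bᵢⱼ.
Initial tableau (one row per fragment):
  row 1: a1 b12 a3 b14 a5
  row 2: b21 a2 b23 b24 a5
  row 3: b31 a2 b33 a4 a5
Rows 2 and 3 agree on E; apply E→G and equate their G entries.
Rows 1 and 2 agree on H; apply H→D and equate their D entries.
Rows 1 and 3 agree on H; apply H→D and equate their D entries.
Rows 1 and 2 agree on D; apply D→GH and equate their GH entries.
No row becomes fully distinguished — the join is lossy.

No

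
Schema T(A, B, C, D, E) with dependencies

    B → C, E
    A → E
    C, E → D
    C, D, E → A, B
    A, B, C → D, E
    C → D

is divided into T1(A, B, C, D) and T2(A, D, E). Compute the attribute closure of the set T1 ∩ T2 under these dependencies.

A, D, E

T1 ∩ T2 = {A, D}.
A → E applies, adding E
Closure: {A, D, E}.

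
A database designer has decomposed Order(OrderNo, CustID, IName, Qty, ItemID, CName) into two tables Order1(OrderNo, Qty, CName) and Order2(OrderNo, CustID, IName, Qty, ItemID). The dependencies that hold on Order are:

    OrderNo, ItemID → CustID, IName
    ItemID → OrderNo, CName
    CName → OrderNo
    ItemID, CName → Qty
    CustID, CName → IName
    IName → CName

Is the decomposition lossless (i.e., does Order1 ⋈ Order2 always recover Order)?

Common attributes: Order1 ∩ Order2 = {OrderNo, Qty}.
No dependency enlarges {OrderNo, Qty}, so (OrderNo, Qty)⁺ = {OrderNo, Qty}.
The closure contains neither all of Order1 = {OrderNo, Qty, CName} nor all of Order2 = {OrderNo, CustID, IName, Qty, ItemID}, so the common attributes are not a superkey of either fragment. The join is lossy.

No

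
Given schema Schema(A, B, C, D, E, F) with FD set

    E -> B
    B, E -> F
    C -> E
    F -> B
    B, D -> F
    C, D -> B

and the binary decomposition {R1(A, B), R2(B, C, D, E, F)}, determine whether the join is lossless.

Common attributes: R1 ∩ R2 = {B}.
No dependency enlarges {B}, so (B)⁺ = {B}.
The closure contains neither all of R1 = {A, B} nor all of R2 = {B, C, D, E, F}, so the common attributes are not a superkey of either fragment. The join is lossy.

No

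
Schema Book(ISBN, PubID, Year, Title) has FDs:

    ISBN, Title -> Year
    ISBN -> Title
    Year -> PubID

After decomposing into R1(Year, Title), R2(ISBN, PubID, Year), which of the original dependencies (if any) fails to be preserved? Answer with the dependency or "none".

Check ISBN → Title: no single fragment contains all of {ISBN, Title}, and the restricted closure of {ISBN} across the fragments never reaches {Title}.
ISBN, Title → Year is preserved.
Year → PubID is preserved.

ISBN -> Title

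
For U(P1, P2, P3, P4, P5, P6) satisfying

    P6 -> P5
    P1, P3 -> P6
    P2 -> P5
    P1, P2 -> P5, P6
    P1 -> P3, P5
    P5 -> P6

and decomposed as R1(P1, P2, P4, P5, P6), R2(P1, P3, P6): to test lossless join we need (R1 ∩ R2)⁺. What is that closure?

R1 ∩ R2 = {P1, P6}.
P6 → P5 applies, adding P5
P1 → P3, P5 applies, adding P3
Closure: {P1, P3, P5, P6}.

P1, P3, P5, P6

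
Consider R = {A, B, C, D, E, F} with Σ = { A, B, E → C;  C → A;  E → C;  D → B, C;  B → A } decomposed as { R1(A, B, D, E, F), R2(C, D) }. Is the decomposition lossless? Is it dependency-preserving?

Lossless test: (D)⁺ = {A, B, C, D}, which contains all of one fragment — lossless.
Dependency preservation: the restricted closure of {A, B, E} across the fragments never reaches {C}, so A, B, E → C cannot be enforced without a join — not preserved.

lossless but not dependency-preserving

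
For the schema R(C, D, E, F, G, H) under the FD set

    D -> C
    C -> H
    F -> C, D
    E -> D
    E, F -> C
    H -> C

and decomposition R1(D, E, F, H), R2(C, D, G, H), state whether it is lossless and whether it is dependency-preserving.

lossy but dependency-preserving

Lossless test: (D, H)⁺ = {C, D, H}, which is a superkey of neither fragment — lossy.
Dependency preservation: F → C, D; E, F → C are not contained in any single fragment, but the restricted closure of each left-hand side across the fragments still reaches the right-hand side; the remaining FDs each lie inside some fragment. All dependencies are preserved.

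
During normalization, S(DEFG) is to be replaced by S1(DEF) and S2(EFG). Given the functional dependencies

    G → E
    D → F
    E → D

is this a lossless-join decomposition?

Yes

Common attributes: S1 ∩ S2 = {EF}.
Closure of {EF}: E → D applies, adding D. So (EF)⁺ = {DEF}.
This closure contains every attribute of S1, so S1 ∩ S2 → S1. The join is lossless.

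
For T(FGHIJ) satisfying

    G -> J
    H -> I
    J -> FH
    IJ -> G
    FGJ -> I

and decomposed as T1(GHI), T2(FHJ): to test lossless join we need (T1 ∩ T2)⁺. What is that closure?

HI

T1 ∩ T2 = {H}.
H → I applies, adding I
Closure: {HI}.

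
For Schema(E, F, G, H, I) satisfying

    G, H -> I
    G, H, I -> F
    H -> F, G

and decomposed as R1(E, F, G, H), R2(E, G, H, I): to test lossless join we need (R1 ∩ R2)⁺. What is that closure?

E, F, G, H, I

R1 ∩ R2 = {E, G, H}.
G, H → I applies, adding I
G, H, I → F applies, adding F
Closure: {E, F, G, H, I}.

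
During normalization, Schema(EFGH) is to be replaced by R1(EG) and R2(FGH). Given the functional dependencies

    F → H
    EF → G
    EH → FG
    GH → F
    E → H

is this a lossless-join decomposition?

Common attributes: R1 ∩ R2 = {G}.
No dependency enlarges {G}, so (G)⁺ = {G}.
The closure contains neither all of R1 = {EG} nor all of R2 = {FGH}, so the common attributes are not a superkey of either fragment. The join is lossy.

No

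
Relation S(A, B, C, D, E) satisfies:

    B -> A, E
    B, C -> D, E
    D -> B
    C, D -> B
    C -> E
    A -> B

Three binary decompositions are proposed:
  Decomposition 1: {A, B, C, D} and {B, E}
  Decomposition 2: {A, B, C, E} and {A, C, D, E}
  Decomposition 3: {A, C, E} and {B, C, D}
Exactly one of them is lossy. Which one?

Decomposition 1: common = {B}, closure = {A, B, E} → lossless.
Decomposition 2: common = {A, C, E}, closure = {A, B, C, D, E} → lossless.
Decomposition 3: common = {C}, closure = {C, E} → lossy.

Decomposition 3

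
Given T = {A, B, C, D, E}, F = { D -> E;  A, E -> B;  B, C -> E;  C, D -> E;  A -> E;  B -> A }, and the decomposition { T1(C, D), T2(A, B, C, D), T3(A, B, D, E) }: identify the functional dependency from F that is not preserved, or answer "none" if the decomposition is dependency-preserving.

D → E lies within T3.
A, E → B lies within T3.
B, C → E: restricted closure across fragments reaches E.
C, D → E: restricted closure across fragments reaches E.
A → E lies within T3.
B → A lies within T2.
Every dependency is enforceable on the fragments, so the decomposition is dependency-preserving.

none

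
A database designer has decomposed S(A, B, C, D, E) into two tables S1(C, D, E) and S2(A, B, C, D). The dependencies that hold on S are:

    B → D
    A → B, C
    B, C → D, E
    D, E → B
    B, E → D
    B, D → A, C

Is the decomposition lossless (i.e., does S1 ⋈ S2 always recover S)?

No

Common attributes: S1 ∩ S2 = {C, D}.
No dependency enlarges {C, D}, so (C, D)⁺ = {C, D}.
The closure contains neither all of S1 = {C, D, E} nor all of S2 = {A, B, C, D}, so the common attributes are not a superkey of either fragment. The join is lossy.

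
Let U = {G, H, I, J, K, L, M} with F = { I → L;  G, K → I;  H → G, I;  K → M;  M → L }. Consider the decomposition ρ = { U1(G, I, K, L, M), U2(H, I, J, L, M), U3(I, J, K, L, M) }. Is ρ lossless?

No

Chase test. Columns are G, H, I, J, K, L, M; row i has aⱼ where attribute j ∈ Ui, else bᵢⱼ.
Initial tableau (one row per fragment):
  row 1: a1 b12 a3 b14 a5 a6 a7
  row 2: b21 a2 a3 a4 b25 a6 a7
  row 3: b31 b32 a3 a4 a5 a6 a7
No row becomes fully distinguished — the join is lossy.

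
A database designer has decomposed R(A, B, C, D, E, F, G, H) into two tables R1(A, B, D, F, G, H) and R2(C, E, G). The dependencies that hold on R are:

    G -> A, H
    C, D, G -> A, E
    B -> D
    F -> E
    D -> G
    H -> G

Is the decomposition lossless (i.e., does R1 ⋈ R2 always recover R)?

No

Common attributes: R1 ∩ R2 = {G}.
Closure of {G}: G → A, H applies, adding A, H. So (G)⁺ = {A, G, H}.
The closure contains neither all of R1 = {A, B, D, F, G, H} nor all of R2 = {C, E, G}, so the common attributes are not a superkey of either fragment. The join is lossy.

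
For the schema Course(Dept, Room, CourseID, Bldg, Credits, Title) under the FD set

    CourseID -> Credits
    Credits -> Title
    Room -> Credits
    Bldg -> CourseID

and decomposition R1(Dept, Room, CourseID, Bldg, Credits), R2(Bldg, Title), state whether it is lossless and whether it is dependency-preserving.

Lossless test: (Bldg)⁺ = {CourseID, Bldg, Credits, Title}, which contains all of one fragment — lossless.
Dependency preservation: the restricted closure of {Credits} across the fragments never reaches {Title}, so Credits → Title cannot be enforced without a join — not preserved.

lossless but not dependency-preserving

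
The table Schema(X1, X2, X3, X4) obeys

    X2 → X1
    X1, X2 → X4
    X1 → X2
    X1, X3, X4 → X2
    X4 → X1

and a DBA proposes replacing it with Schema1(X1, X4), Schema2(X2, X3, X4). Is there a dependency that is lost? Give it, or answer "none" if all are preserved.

X2 → X1: restricted closure across fragments reaches X1.
X1, X2 → X4: restricted closure across fragments reaches X4.
X1 → X2: restricted closure across fragments reaches X2.
X1, X3, X4 → X2: restricted closure across fragments reaches X2.
X4 → X1 lies within Schema1.
Every dependency is enforceable on the fragments, so the decomposition is dependency-preserving.

none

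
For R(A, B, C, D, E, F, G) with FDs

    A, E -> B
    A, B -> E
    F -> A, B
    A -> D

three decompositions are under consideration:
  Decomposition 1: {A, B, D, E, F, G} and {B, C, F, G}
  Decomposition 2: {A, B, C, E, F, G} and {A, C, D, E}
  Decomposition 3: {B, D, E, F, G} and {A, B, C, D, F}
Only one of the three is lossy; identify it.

Decomposition 3

Decomposition 1: common = {B, F, G}, closure = {A, B, D, E, F, G} → lossless.
Decomposition 2: common = {A, C, E}, closure = {A, B, C, D, E} → lossless.
Decomposition 3: common = {B, D, F}, closure = {A, B, D, E, F} → lossy.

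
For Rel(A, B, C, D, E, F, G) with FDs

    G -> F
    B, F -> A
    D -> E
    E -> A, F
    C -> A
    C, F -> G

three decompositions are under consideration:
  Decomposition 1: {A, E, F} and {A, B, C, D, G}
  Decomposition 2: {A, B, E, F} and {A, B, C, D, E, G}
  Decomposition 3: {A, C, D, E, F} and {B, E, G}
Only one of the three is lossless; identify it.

Decomposition 1: common = {A}, closure = {A} → lossy.
Decomposition 2: common = {A, B, E}, closure = {A, B, E, F} → lossless.
Decomposition 3: common = {E}, closure = {A, E, F} → lossy.

Decomposition 2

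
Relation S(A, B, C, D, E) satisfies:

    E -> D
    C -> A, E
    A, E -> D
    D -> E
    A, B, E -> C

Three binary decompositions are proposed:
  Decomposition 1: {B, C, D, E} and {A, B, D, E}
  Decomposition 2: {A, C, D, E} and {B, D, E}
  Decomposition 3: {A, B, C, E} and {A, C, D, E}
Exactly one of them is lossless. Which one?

Decomposition 1: common = {B, D, E}, closure = {B, D, E} → lossy.
Decomposition 2: common = {D, E}, closure = {D, E} → lossy.
Decomposition 3: common = {A, C, E}, closure = {A, C, D, E} → lossless.

Decomposition 3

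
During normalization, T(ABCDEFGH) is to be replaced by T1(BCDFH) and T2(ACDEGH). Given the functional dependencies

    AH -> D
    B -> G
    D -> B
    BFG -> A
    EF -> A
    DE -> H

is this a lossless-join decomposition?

Common attributes: T1 ∩ T2 = {CDH}.
Closure of {CDH}: D → B applies, adding B; B → G applies, adding G. So (CDH)⁺ = {BCDGH}.
The closure contains neither all of T1 = {BCDFH} nor all of T2 = {ACDEGH}, so the common attributes are not a superkey of either fragment. The join is lossy.

No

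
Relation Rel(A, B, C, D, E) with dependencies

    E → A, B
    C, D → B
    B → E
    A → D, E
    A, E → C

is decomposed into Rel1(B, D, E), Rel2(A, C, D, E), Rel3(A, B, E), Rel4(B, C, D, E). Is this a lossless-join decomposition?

Chase test. Columns are A, B, C, D, E; row i has aⱼ where attribute j ∈ Reli, else bᵢⱼ.
Initial tableau (one row per fragment):
  row 1: b11 a2 b13 a4 a5
  row 2: a1 b22 a3 a4 a5
  row 3: a1 a2 b33 b34 a5
  row 4: b41 a2 a3 a4 a5
Rows 1 and 2 agree on E; apply E→A, B and equate their A, B entries.
Rows 1 and 4 agree on E; apply E→A, B and equate their A, B entries.
Rows 1 and 3 agree on A; apply A→D, E and equate their D, E entries.
Rows 1 and 2 agree on A, E; apply A, E→C and equate their C entries.
Rows 1 and 3 agree on A, E; apply A, E→C and equate their C entries.
Row 1 is now all distinguished symbols — the join is lossless.

Yes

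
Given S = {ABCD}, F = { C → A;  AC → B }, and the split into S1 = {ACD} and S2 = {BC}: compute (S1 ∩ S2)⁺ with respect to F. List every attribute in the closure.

S1 ∩ S2 = {C}.
C → A applies, adding A
AC → B applies, adding B
Closure: {ABC}.

ABC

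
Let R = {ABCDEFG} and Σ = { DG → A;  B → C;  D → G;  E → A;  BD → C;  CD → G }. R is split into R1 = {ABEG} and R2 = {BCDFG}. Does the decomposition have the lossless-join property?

No

Common attributes: R1 ∩ R2 = {BG}.
Closure of {BG}: B → C applies, adding C. So (BG)⁺ = {BCG}.
The closure contains neither all of R1 = {ABEG} nor all of R2 = {BCDFG}, so the common attributes are not a superkey of either fragment. The join is lossy.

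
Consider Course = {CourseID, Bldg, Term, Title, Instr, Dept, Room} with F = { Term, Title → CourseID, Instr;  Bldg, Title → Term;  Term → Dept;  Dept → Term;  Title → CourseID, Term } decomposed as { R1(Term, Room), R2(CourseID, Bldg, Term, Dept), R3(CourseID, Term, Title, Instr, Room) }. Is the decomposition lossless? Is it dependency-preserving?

Lossless test (chase): Rows 1 and 2 agree on Term; apply Term→Dept and equate their Dept entries. Rows 1 and 3 agree on Term; apply Term→Dept and equate their Dept entries. No row becomes fully distinguished — the join is lossy.
Dependency preservation: Bldg, Title → Term is not contained in any single fragment, but the restricted closure of its left-hand side across the fragments still reaches the right-hand side; the remaining FDs each lie inside some fragment. All dependencies are preserved.

lossy but dependency-preserving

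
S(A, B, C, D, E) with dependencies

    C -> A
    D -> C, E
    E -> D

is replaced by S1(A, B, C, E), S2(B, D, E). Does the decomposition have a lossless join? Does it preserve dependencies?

Lossless test: (B, E)⁺ = {A, B, C, D, E}, which contains all of one fragment — lossless.
Dependency preservation: D → C, E is not contained in any single fragment, but the restricted closure of its left-hand side across the fragments still reaches the right-hand side; the remaining FDs each lie inside some fragment. All dependencies are preserved.

lossless and dependency-preserving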